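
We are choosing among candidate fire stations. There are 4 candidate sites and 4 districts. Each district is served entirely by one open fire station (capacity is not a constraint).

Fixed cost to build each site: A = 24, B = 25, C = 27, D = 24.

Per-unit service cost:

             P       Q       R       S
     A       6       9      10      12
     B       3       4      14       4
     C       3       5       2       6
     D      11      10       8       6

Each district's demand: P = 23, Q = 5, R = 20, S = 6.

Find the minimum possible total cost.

For any fixed open set, each district goes to its cheapest open site; total = fixed + service.
{C}: P→C 3·23=69, Q→C 5·5=25, R→C 2·20=40, S→C 6·6=36. Service 170; fixed 27; total 197.
{B, C}: P→B 3·23=69, Q→B 4·5=20, R→C 2·20=40, S→B 4·6=24. Service 153; fixed 52; total 205.
{A, C}: P→C 3·23=69, Q→C 5·5=25, R→C 2·20=40, S→C 6·6=36. Service 170; fixed 51; total 221.
{A, B, C, D}: service 153 + fixed 100 = 253
(All 15 nonempty subsets were checked; C only is lowest.)

Minimum total cost: 197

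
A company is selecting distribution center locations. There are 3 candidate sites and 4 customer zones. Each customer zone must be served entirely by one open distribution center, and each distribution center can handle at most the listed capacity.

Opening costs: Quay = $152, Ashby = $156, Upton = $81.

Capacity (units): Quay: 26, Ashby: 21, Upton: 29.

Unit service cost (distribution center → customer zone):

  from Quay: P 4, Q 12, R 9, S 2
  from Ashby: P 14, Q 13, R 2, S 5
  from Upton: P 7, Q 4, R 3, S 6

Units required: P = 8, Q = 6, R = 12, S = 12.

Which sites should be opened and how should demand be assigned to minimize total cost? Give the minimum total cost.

Open {Quay, Upton}: P→Quay 4·8=32, Q→Upton 4·6=24, R→Upton 3·12=36, S→Quay 2·12=24.
Loads: Quay carries 20/26, Upton carries 18/29. Service 116; fixed 233; total 349.
Next best feasible plan costs 373.

Minimum total cost: 349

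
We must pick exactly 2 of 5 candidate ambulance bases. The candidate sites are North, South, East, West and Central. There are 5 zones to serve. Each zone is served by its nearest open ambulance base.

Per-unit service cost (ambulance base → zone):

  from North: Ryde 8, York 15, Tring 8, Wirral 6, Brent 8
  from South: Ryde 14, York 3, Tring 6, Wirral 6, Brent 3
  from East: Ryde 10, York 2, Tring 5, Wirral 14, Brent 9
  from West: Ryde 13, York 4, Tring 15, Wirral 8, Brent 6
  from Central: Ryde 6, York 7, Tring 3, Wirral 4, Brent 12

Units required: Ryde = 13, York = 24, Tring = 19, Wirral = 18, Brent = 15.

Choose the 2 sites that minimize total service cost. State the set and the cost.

With exactly 2 open, each zone uses its cheapest among the chosen.
{South, Central}: Ryde→Central 6·13=78, York→South 3·24=72, Tring→Central 3·19=57, Wirral→Central 4·18=72, Brent→South 3·15=45. Service cost 324.
{East, Central}: service cost 390
{West, Central}: service cost 393
Among all 10 size-2 choices, {South, Central} is lowest.

Choose South and Central; total service cost 324.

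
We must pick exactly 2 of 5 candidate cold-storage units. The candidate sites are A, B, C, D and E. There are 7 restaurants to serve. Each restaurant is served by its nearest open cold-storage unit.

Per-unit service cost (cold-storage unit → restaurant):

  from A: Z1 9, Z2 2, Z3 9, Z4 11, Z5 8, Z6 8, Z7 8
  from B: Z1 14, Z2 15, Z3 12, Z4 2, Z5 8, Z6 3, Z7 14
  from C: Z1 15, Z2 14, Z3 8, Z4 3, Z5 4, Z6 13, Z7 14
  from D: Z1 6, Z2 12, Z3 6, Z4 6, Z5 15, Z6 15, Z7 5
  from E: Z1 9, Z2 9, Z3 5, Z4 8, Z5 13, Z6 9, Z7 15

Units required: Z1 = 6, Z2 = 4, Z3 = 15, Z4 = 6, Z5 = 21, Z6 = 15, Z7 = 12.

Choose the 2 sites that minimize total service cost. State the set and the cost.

With exactly 2 open, each restaurant uses its cheapest among the chosen.
{B, D}: Z1→D 6·6=36, Z2→D 12·4=48, Z3→D 6·15=90, Z4→B 2·6=12, Z5→B 8·21=168, Z6→B 3·15=45, Z7→D 5·12=60. Service cost 459.
{A, C}: service cost 500
{A, B}: service cost 518
Among all 10 size-2 choices, {B, D} is lowest.

Choose B and D; total service cost 459.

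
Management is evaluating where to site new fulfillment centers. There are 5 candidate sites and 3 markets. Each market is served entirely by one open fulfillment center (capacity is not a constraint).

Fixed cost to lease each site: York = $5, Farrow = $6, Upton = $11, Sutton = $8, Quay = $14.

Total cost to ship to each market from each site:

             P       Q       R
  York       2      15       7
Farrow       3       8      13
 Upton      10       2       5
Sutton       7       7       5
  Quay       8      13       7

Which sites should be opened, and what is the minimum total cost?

For any fixed open set, each market goes to its cheapest open site; total = fixed + service.
{York, Upton}: P→York 2, Q→Upton 2, R→Upton 5. Service 9; fixed 16; total 25.
{York, Sutton}: service 14 + fixed 13 = 27
{Farrow, Upton}: P→Farrow 3, Q→Upton 2, R→Upton 5. Service 10; fixed 17; total 27.
{York, Farrow, Upton, Sutton, Quay}: service 9 + fixed 44 = 53
No other subset beats 25.

Open York and Upton; minimum total cost 25.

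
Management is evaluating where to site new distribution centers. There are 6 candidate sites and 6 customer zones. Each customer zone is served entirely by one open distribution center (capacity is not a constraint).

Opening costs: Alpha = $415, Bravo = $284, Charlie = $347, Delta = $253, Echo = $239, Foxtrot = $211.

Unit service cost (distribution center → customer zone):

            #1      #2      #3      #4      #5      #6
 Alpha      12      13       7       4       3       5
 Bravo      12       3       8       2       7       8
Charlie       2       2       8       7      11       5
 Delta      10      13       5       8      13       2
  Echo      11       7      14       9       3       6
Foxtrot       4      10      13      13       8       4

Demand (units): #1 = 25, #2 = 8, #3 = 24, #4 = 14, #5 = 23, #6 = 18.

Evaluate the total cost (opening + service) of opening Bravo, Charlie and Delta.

Each customer zone is assigned to its cheapest site among the open ones.
{Bravo, Charlie, Delta}: #1→Charlie 2·25=50, #2→Charlie 2·8=16, #3→Delta 5·24=120, #4→Bravo 2·14=28, #5→Bravo 7·23=161, #6→Delta 2·18=36. Service 411; fixed 884; total 1295.

Total cost: 1295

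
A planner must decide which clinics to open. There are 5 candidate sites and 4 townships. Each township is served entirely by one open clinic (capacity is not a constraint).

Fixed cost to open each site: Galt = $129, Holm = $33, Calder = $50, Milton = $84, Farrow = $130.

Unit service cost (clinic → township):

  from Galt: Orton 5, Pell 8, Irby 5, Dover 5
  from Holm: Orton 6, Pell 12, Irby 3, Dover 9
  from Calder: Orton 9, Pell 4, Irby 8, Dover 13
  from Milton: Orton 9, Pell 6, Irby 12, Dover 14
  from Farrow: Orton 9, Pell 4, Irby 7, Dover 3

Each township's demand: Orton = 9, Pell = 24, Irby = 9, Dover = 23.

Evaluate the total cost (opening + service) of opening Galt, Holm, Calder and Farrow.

Total cost: 579

Each township is assigned to its cheapest site among the open ones.
{Galt, Holm, Calder, Farrow}: Orton→Galt 5·9=45, Pell→Calder 4·24=96, Irby→Holm 3·9=27, Dover→Farrow 3·23=69. Service 237; fixed 342; total 579.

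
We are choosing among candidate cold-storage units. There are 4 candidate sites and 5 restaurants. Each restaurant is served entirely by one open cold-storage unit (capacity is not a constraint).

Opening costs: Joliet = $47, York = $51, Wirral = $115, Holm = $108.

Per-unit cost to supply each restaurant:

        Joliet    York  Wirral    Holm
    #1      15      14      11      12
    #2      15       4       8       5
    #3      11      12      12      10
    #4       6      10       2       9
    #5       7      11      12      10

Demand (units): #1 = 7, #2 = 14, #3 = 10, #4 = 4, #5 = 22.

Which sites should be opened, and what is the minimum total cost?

Open Joliet and York; minimum total cost 540.

For any fixed open set, each restaurant goes to its cheapest open site; total = fixed + service.
{Joliet, York}: #1→York 14·7=98, #2→York 4·14=56, #3→Joliet 11·10=110, #4→Joliet 6·4=24, #5→Joliet 7·22=154. Service 442; fixed 98; total 540.
{Joliet, Holm}: service 432 + fixed 155 = 587
{York}: service 556 + fixed 51 = 607
{Joliet, York, Wirral, Holm}: service 395 + fixed 321 = 716
No other subset beats 540.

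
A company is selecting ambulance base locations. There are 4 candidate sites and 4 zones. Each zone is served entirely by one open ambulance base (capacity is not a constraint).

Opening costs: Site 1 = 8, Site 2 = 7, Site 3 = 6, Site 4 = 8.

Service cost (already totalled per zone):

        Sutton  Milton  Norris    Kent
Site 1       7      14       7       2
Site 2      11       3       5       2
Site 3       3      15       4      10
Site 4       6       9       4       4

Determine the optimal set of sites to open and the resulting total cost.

Open Site 2 and Site 3; minimum total cost 25.

For any fixed open set, each zone goes to its cheapest open site; total = fixed + service.
{Site 2, Site 3}: Sutton→Site 3 3, Milton→Site 2 3, Norris→Site 3 4, Kent→Site 2 2. Service 12; fixed 13; total 25.
{Site 2}: Sutton→Site 2 11, Milton→Site 2 3, Norris→Site 2 5, Kent→Site 2 2. Service 21; fixed 7; total 28.
{Site 2, Site 4}: Sutton→Site 4 6, Milton→Site 2 3, Norris→Site 4 4, Kent→Site 2 2. Service 15; fixed 15; total 30.
{Site 1, Site 2, Site 3, Site 4}: Sutton→Site 3 3, Milton→Site 2 3, Norris→Site 3 4, Kent→Site 1 2. Service 12; fixed 29; total 41.
(All 15 nonempty subsets were checked; Site 2 and Site 3 is lowest.)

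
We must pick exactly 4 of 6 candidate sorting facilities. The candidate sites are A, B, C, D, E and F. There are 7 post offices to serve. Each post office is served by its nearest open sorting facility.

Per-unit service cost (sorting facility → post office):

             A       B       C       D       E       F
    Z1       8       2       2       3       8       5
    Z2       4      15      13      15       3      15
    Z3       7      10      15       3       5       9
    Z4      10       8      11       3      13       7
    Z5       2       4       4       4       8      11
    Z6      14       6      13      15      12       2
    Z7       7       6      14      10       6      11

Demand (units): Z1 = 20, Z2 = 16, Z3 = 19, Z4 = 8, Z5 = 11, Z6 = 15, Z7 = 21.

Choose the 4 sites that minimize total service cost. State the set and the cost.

Choose A, B, D and F; total service cost 363.

With exactly 4 open, each post office uses its cheapest among the chosen.
{A, B, D, F}: Z1→B 2·20=40, Z2→A 4·16=64, Z3→D 3·19=57, Z4→D 3·8=24, Z5→A 2·11=22, Z6→F 2·15=30, Z7→B 6·21=126. Service cost 363.
{A, D, E, F}: service cost 367
{B, D, E, F}: service cost 369
Among all 15 size-4 choices, {A, B, D, F} is lowest.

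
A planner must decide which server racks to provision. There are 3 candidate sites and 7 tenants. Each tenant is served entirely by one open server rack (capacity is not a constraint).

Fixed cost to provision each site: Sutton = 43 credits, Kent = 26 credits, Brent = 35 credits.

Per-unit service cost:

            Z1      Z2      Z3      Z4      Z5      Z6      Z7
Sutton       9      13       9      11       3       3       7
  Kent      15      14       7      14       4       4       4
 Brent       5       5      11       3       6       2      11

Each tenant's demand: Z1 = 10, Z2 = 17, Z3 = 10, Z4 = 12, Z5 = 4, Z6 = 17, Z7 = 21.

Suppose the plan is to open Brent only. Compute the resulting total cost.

Each tenant is assigned to its cheapest site among the open ones.
{Brent}: Z1→Brent 5·10=50, Z2→Brent 5·17=85, Z3→Brent 11·10=110, Z4→Brent 3·12=36, Z5→Brent 6·4=24, Z6→Brent 2·17=34, Z7→Brent 11·21=231. Service 570; fixed 35; total 605.

Total cost: 605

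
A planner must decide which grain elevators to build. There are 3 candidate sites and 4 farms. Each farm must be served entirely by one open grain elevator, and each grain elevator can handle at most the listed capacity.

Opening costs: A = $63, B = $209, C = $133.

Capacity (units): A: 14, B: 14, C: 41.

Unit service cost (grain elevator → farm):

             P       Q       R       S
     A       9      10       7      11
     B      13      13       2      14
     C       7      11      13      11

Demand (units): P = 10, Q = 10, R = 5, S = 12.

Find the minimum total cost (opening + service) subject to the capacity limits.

Open {C}: P→C 7·10=70, Q→C 11·10=110, R→C 13·5=65, S→C 11·12=132.
Loads: C carries 37/41. Service 377; fixed 133; total 510.
Next best feasible plan costs 543.

Minimum total cost: 510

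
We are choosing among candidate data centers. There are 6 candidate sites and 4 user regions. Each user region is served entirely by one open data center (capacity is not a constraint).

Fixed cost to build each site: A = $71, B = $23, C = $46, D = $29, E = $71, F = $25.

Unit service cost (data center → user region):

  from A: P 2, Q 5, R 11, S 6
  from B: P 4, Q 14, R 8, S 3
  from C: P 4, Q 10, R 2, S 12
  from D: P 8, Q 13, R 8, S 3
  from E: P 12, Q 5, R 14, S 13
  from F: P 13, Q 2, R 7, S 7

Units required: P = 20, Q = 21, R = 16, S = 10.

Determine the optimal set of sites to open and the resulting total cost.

Open B, C and F; minimum total cost 278.

For any fixed open set, each user region goes to its cheapest open site; total = fixed + service.
{B, C, F}: P→B 4·20=80, Q→F 2·21=42, R→C 2·16=32, S→B 3·10=30. Service 184; fixed 94; total 278.
{C, D, F}: P→C 4·20=80, Q→F 2·21=42, R→C 2·16=32, S→D 3·10=30. Service 184; fixed 100; total 284.
{C, F}: P→C 4·20=80, Q→F 2·21=42, R→C 2·16=32, S→F 7·10=70. Service 224; fixed 71; total 295.
{A, B, C, D, E, F}: service 144 + fixed 265 = 409
No other subset beats 278.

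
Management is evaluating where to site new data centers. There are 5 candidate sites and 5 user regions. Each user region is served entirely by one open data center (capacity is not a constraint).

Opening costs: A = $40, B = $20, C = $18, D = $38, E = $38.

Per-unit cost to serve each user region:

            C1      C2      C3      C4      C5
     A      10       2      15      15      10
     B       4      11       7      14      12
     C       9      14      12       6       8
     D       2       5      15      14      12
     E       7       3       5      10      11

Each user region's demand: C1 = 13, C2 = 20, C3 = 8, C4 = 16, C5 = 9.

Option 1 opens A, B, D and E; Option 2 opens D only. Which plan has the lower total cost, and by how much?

Option 1: {A, B, D, E}: C1→D 2·13=26, C2→A 2·20=40, C3→E 5·8=40, C4→E 10·16=160, C5→A 10·9=90. Service 356; fixed 136; total 492.
Option 2: {D}: C1→D 2·13=26, C2→D 5·20=100, C3→D 15·8=120, C4→D 14·16=224, C5→D 12·9=108. Service 578; fixed 38; total 616.
Difference: |492 − 616| = 124.

Option 1 is cheaper by 124.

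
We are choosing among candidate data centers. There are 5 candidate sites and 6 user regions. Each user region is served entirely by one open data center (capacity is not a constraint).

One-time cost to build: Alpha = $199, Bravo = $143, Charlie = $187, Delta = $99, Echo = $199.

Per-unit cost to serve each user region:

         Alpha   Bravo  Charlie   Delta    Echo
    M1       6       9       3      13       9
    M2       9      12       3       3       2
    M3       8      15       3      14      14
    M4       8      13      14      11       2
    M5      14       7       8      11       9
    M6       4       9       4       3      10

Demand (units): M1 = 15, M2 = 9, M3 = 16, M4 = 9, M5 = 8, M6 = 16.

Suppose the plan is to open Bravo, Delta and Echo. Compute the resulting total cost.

Total cost: 940

Each user region is assigned to its cheapest site among the open ones.
{Bravo, Delta, Echo}: M1→Bravo 9·15=135, M2→Echo 2·9=18, M3→Delta 14·16=224, M4→Echo 2·9=18, M5→Bravo 7·8=56, M6→Delta 3·16=48. Service 499; fixed 441; total 940.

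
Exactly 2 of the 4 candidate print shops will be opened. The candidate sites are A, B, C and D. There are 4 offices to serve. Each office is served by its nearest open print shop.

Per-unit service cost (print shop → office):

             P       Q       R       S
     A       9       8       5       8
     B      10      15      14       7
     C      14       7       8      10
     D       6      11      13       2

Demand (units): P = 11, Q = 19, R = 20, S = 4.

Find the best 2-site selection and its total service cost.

With exactly 2 open, each office uses its cheapest among the chosen.
{A, D}: P→D 6·11=66, Q→A 8·19=152, R→A 5·20=100, S→D 2·4=8. Service cost 326.
{A, C}: service cost 364
{C, D}: service cost 367
Among all 6 size-2 choices, {A, D} is lowest.

Choose A and D; total service cost 326.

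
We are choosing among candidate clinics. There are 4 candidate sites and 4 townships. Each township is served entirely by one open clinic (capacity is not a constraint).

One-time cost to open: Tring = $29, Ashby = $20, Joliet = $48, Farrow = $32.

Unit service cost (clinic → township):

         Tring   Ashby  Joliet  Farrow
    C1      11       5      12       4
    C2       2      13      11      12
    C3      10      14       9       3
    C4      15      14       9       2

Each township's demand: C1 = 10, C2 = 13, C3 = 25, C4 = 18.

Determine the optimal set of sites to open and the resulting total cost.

Open Tring and Farrow; minimum total cost 238.

For any fixed open set, each township goes to its cheapest open site; total = fixed + service.
{Tring, Farrow}: C1→Farrow 4·10=40, C2→Tring 2·13=26, C3→Farrow 3·25=75, C4→Farrow 2·18=36. Service 177; fixed 61; total 238.
{Tring, Ashby, Farrow}: C1→Farrow 4·10=40, C2→Tring 2·13=26, C3→Farrow 3·25=75, C4→Farrow 2·18=36. Service 177; fixed 81; total 258.
{Tring, Joliet, Farrow}: C1→Farrow 4·10=40, C2→Tring 2·13=26, C3→Farrow 3·25=75, C4→Farrow 2·18=36. Service 177; fixed 109; total 286.
{Tring, Ashby, Joliet, Farrow}: C1→Farrow 4·10=40, C2→Tring 2·13=26, C3→Farrow 3·25=75, C4→Farrow 2·18=36. Service 177; fixed 129; total 306.
No other subset beats 238.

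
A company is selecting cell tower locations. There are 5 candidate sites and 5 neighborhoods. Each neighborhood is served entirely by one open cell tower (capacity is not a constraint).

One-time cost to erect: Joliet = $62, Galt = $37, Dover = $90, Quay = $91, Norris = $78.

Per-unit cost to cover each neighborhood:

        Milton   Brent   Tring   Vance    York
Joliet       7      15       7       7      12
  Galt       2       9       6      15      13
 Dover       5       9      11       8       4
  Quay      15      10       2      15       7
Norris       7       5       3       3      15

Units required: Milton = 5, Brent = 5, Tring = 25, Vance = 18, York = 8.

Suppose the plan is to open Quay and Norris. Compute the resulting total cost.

Total cost: 389

Each neighborhood is assigned to its cheapest site among the open ones.
{Quay, Norris}: Milton→Norris 7·5=35, Brent→Norris 5·5=25, Tring→Quay 2·25=50, Vance→Norris 3·18=54, York→Quay 7·8=56. Service 220; fixed 169; total 389.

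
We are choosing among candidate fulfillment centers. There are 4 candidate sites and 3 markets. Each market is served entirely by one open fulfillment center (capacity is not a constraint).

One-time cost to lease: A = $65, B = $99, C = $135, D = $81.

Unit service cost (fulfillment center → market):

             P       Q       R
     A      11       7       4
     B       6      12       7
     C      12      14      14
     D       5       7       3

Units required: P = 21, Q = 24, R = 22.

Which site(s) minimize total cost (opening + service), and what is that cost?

For any fixed open set, each market goes to its cheapest open site; total = fixed + service.
{D}: P→D 5·21=105, Q→D 7·24=168, R→D 3·22=66. Service 339; fixed 81; total 420.
{A, D}: service 339 + fixed 146 = 485
{B, D}: service 339 + fixed 180 = 519
{A, B, C, D}: P→D 5·21=105, Q→A 7·24=168, R→D 3·22=66. Service 339; fixed 380; total 719.
No other subset beats 420.

Open D only; minimum total cost 420.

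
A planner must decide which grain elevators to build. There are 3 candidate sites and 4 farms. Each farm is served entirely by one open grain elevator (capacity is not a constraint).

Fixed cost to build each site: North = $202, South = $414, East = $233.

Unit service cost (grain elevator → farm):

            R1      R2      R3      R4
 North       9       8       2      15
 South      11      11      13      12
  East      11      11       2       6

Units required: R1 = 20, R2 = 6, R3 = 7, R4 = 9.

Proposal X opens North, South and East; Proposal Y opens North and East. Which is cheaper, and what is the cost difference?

Proposal Y is cheaper by 414.

Proposal X: {North, South, East}: R1→North 9·20=180, R2→North 8·6=48, R3→North 2·7=14, R4→East 6·9=54. Service 296; fixed 849; total 1145.
Proposal Y: {North, East}: R1→North 9·20=180, R2→North 8·6=48, R3→North 2·7=14, R4→East 6·9=54. Service 296; fixed 435; total 731.
Difference: |1145 − 731| = 414.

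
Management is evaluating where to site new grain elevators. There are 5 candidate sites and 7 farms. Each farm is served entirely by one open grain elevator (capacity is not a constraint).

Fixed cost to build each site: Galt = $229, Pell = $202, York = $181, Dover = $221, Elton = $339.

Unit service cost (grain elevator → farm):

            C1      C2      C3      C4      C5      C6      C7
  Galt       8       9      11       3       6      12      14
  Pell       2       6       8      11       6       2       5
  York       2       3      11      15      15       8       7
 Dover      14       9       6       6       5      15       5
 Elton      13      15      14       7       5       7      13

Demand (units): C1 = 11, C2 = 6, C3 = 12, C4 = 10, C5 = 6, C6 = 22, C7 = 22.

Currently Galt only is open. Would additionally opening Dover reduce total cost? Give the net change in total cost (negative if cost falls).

Current service cost with {Galt}: 912.
Adding Dover: each farm re-picks its cheapest; new service cost 648, saving 264.
Extra fixed cost: 221. Net change = 221 − 264 = -43.
(Totals: 1141 → 1098.)

Yes — net change −43 (cost falls by 43).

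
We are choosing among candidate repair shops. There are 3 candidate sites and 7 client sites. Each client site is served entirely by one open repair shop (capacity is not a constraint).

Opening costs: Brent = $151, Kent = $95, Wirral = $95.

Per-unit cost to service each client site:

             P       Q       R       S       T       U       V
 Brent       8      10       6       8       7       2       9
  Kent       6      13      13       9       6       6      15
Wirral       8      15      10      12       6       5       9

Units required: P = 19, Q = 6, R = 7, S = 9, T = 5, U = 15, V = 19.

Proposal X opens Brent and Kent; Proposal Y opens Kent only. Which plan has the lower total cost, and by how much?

Proposal X: {Brent, Kent}: P→Kent 6·19=114, Q→Brent 10·6=60, R→Brent 6·7=42, S→Brent 8·9=72, T→Kent 6·5=30, U→Brent 2·15=30, V→Brent 9·19=171. Service 519; fixed 246; total 765.
Proposal Y: {Kent}: P→Kent 6·19=114, Q→Kent 13·6=78, R→Kent 13·7=91, S→Kent 9·9=81, T→Kent 6·5=30, U→Kent 6·15=90, V→Kent 15·19=285. Service 769; fixed 95; total 864.
Difference: |765 − 864| = 99.

Proposal X is cheaper by 99.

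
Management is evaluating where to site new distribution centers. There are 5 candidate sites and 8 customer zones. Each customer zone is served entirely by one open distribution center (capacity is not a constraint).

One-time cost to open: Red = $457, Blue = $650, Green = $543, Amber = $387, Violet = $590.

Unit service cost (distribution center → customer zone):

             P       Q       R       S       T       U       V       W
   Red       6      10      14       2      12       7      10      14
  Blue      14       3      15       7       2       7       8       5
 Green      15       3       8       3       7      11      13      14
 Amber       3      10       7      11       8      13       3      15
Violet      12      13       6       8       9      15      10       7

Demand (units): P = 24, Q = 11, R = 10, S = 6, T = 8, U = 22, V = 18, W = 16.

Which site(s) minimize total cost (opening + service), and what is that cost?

For any fixed open set, each customer zone goes to its cheapest open site; total = fixed + service.
{Amber}: P→Amber 3·24=72, Q→Amber 10·11=110, R→Amber 7·10=70, S→Amber 11·6=66, T→Amber 8·8=64, U→Amber 13·22=286, V→Amber 3·18=54, W→Amber 15·16=240. Service 962; fixed 387; total 1349.
{Red}: service 1060 + fixed 457 = 1517
{Blue, Amber}: service 521 + fixed 1037 = 1558
{Red, Blue, Green, Amber, Violet}: service 481 + fixed 2627 = 3108
No other subset beats 1349.

Open Amber only; minimum total cost 1349.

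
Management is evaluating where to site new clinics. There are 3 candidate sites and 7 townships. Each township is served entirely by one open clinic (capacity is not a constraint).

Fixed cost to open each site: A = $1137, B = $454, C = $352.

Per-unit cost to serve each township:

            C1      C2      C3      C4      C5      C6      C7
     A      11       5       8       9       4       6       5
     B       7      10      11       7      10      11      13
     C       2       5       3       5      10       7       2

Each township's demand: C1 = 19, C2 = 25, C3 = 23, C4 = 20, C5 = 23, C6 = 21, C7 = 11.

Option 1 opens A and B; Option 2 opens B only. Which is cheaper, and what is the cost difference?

Option 2 is cheaper by 612.

Option 1: {A, B}: C1→B 7·19=133, C2→A 5·25=125, C3→A 8·23=184, C4→B 7·20=140, C5→A 4·23=92, C6→A 6·21=126, C7→A 5·11=55. Service 855; fixed 1591; total 2446.
Option 2: {B}: C1→B 7·19=133, C2→B 10·25=250, C3→B 11·23=253, C4→B 7·20=140, C5→B 10·23=230, C6→B 11·21=231, C7→B 13·11=143. Service 1380; fixed 454; total 1834.
Difference: |2446 − 1834| = 612.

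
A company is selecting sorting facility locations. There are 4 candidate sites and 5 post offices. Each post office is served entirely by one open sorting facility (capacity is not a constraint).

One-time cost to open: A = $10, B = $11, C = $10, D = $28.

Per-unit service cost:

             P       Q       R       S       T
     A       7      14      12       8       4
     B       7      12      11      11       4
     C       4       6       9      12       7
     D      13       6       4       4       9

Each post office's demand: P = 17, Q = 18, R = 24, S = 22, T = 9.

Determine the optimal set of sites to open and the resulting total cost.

For any fixed open set, each post office goes to its cheapest open site; total = fixed + service.
{A, C, D}: P→C 4·17=68, Q→C 6·18=108, R→D 4·24=96, S→D 4·22=88, T→A 4·9=36. Service 396; fixed 48; total 444.
{B, C, D}: P→C 4·17=68, Q→C 6·18=108, R→D 4·24=96, S→D 4·22=88, T→B 4·9=36. Service 396; fixed 49; total 445.
{A, B, C, D}: service 396 + fixed 59 = 455
{A}: service 871 + fixed 10 = 881
No other subset beats 444.

Open A, C and D; minimum total cost 444.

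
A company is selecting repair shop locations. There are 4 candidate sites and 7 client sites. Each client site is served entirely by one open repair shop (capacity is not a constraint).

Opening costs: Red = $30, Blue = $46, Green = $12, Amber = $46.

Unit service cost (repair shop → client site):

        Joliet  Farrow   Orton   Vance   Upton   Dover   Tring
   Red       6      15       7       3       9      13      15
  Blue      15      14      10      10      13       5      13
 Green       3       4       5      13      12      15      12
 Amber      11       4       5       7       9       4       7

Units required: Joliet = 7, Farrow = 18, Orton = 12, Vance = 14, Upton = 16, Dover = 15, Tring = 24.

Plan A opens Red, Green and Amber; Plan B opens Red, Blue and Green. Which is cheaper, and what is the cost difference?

Plan A: {Red, Green, Amber}: Joliet→Green 3·7=21, Farrow→Green 4·18=72, Orton→Green 5·12=60, Vance→Red 3·14=42, Upton→Red 9·16=144, Dover→Amber 4·15=60, Tring→Amber 7·24=168. Service 567; fixed 88; total 655.
Plan B: {Red, Blue, Green}: Joliet→Green 3·7=21, Farrow→Green 4·18=72, Orton→Green 5·12=60, Vance→Red 3·14=42, Upton→Red 9·16=144, Dover→Blue 5·15=75, Tring→Green 12·24=288. Service 702; fixed 88; total 790.
Difference: |655 − 790| = 135.

Plan A is cheaper by 135.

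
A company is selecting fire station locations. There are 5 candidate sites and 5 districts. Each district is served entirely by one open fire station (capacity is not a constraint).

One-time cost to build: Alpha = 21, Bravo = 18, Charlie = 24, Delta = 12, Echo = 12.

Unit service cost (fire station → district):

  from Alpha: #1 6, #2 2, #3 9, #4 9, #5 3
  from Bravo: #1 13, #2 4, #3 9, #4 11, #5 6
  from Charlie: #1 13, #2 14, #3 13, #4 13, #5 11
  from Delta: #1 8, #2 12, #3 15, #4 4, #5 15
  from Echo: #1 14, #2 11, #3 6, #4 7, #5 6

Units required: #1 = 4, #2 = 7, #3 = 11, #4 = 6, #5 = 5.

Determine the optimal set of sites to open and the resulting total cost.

For any fixed open set, each district goes to its cheapest open site; total = fixed + service.
{Alpha, Delta, Echo}: #1→Alpha 6·4=24, #2→Alpha 2·7=14, #3→Echo 6·11=66, #4→Delta 4·6=24, #5→Alpha 3·5=15. Service 143; fixed 45; total 188.
{Alpha, Echo}: #1→Alpha 6·4=24, #2→Alpha 2·7=14, #3→Echo 6·11=66, #4→Echo 7·6=42, #5→Alpha 3·5=15. Service 161; fixed 33; total 194.
{Alpha, Bravo, Delta, Echo}: #1→Alpha 6·4=24, #2→Alpha 2·7=14, #3→Echo 6·11=66, #4→Delta 4·6=24, #5→Alpha 3·5=15. Service 143; fixed 63; total 206.
{Alpha, Bravo, Charlie, Delta, Echo}: service 143 + fixed 87 = 230
No other subset beats 188.

Open Alpha, Delta and Echo; minimum total cost 188.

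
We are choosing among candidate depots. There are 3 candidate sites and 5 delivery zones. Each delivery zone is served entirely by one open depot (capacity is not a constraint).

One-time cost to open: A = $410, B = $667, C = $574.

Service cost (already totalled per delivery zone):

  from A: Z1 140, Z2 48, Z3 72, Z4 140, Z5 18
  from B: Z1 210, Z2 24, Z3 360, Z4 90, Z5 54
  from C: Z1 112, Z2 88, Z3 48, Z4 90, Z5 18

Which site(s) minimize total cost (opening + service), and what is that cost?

For any fixed open set, each delivery zone goes to its cheapest open site; total = fixed + service.
{A}: Z1→A 140, Z2→A 48, Z3→A 72, Z4→A 140, Z5→A 18. Service 418; fixed 410; total 828.
{C}: service 356 + fixed 574 = 930
{A, C}: Z1→C 112, Z2→A 48, Z3→C 48, Z4→C 90, Z5→A 18. Service 316; fixed 984; total 1300.
{A, B, C}: Z1→C 112, Z2→B 24, Z3→C 48, Z4→B 90, Z5→A 18. Service 292; fixed 1651; total 1943.
(All 7 nonempty subsets were checked; A only is lowest.)

Open A only; minimum total cost 828.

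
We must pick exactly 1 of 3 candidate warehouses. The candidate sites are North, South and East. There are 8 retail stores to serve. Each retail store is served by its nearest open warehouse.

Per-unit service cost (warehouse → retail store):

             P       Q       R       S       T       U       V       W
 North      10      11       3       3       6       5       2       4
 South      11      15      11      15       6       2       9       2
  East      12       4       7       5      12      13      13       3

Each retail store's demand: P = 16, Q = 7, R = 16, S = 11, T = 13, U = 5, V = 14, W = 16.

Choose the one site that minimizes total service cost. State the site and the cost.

With exactly 1 open, each retail store uses its cheapest among the chosen.
{North}: P→North 10·16=160, Q→North 11·7=77, R→North 3·16=48, S→North 3·11=33, T→North 6·13=78, U→North 5·5=25, V→North 2·14=28, W→North 4·16=64. Service cost 513.
{East}: service cost 838
{South}: service cost 868
Among all 3 size-1 choices, {North} is lowest.

Choose North only; total service cost 513.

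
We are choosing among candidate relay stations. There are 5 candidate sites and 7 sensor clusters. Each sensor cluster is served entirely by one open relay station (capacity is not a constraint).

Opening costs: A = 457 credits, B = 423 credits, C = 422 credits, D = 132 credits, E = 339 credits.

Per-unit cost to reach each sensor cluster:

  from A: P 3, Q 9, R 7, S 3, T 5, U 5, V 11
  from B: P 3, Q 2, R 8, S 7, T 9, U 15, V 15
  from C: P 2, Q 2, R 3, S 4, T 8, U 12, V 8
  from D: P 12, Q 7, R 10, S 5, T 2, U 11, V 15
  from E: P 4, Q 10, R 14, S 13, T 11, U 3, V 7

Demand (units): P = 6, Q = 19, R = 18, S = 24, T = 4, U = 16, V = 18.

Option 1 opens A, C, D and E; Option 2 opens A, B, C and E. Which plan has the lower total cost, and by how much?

Option 1 is cheaper by 303.

Option 1: {A, C, D, E}: P→C 2·6=12, Q→C 2·19=38, R→C 3·18=54, S→A 3·24=72, T→D 2·4=8, U→E 3·16=48, V→E 7·18=126. Service 358; fixed 1350; total 1708.
Option 2: {A, B, C, E}: P→C 2·6=12, Q→B 2·19=38, R→C 3·18=54, S→A 3·24=72, T→A 5·4=20, U→E 3·16=48, V→E 7·18=126. Service 370; fixed 1641; total 2011.
Difference: |1708 − 2011| = 303.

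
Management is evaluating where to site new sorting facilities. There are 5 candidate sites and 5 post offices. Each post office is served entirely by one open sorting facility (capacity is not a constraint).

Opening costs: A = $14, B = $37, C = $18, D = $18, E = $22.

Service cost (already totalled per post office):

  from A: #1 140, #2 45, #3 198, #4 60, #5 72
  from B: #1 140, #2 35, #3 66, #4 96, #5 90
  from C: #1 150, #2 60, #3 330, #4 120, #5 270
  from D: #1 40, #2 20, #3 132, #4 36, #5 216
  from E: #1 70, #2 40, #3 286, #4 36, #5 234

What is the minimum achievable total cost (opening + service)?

Minimum total cost: 303

For any fixed open set, each post office goes to its cheapest open site; total = fixed + service.
{A, B, D}: #1→D 40, #2→D 20, #3→B 66, #4→D 36, #5→A 72. Service 234; fixed 69; total 303.
{B, D}: #1→D 40, #2→D 20, #3→B 66, #4→D 36, #5→B 90. Service 252; fixed 55; total 307.
{A, B, C, D}: #1→D 40, #2→D 20, #3→B 66, #4→D 36, #5→A 72. Service 234; fixed 87; total 321.
{A, B, C, D, E}: #1→D 40, #2→D 20, #3→B 66, #4→D 36, #5→A 72. Service 234; fixed 109; total 343.
No other subset beats 303.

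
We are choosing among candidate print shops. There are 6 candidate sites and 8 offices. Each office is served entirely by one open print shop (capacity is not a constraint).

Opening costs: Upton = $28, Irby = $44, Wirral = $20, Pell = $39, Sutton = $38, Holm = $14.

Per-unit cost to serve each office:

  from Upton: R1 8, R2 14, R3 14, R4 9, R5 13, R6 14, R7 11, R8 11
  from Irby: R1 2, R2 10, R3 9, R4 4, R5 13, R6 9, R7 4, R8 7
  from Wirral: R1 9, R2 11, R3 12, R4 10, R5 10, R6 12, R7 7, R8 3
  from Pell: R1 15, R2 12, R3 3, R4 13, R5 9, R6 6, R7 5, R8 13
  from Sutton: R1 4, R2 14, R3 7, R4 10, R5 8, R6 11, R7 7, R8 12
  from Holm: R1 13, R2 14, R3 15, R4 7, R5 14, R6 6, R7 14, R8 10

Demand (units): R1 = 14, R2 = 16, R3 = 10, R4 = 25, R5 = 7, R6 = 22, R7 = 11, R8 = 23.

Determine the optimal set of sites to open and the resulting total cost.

Open Irby, Wirral and Pell; minimum total cost 729.

For any fixed open set, each office goes to its cheapest open site; total = fixed + service.
{Irby, Wirral, Pell}: R1→Irby 2·14=28, R2→Irby 10·16=160, R3→Pell 3·10=30, R4→Irby 4·25=100, R5→Pell 9·7=63, R6→Pell 6·22=132, R7→Irby 4·11=44, R8→Wirral 3·23=69. Service 626; fixed 103; total 729.
{Irby, Wirral, Pell, Holm}: R1→Irby 2·14=28, R2→Irby 10·16=160, R3→Pell 3·10=30, R4→Irby 4·25=100, R5→Pell 9·7=63, R6→Pell 6·22=132, R7→Irby 4·11=44, R8→Wirral 3·23=69. Service 626; fixed 117; total 743.
{Upton, Irby, Wirral, Pell}: service 626 + fixed 131 = 757
{Upton, Irby, Wirral, Pell, Sutton, Holm}: R1→Irby 2·14=28, R2→Irby 10·16=160, R3→Pell 3·10=30, R4→Irby 4·25=100, R5→Sutton 8·7=56, R6→Pell 6·22=132, R7→Irby 4·11=44, R8→Wirral 3·23=69. Service 619; fixed 183; total 802.
No other subset beats 729.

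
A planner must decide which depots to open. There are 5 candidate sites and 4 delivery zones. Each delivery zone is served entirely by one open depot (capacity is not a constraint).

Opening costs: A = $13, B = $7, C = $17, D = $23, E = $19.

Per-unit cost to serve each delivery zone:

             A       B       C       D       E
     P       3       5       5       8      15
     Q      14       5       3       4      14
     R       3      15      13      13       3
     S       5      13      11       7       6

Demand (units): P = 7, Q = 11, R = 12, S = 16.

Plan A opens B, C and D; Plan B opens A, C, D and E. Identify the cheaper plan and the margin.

Plan B is cheaper by 141.

Plan A: {B, C, D}: P→B 5·7=35, Q→C 3·11=33, R→C 13·12=156, S→D 7·16=112. Service 336; fixed 47; total 383.
Plan B: {A, C, D, E}: P→A 3·7=21, Q→C 3·11=33, R→A 3·12=36, S→A 5·16=80. Service 170; fixed 72; total 242.
Difference: |383 − 242| = 141.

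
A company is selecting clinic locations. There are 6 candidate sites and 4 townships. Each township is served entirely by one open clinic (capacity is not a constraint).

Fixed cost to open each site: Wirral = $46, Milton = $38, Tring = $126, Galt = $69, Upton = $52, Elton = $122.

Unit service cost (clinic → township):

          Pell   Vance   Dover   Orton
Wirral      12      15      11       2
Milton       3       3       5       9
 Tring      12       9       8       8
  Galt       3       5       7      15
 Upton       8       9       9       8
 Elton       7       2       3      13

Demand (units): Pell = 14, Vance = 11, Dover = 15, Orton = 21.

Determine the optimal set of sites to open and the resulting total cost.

For any fixed open set, each township goes to its cheapest open site; total = fixed + service.
{Wirral, Milton}: Pell→Milton 3·14=42, Vance→Milton 3·11=33, Dover→Milton 5·15=75, Orton→Wirral 2·21=42. Service 192; fixed 84; total 276.
{Wirral, Milton, Upton}: service 192 + fixed 136 = 328
{Wirral, Milton, Galt}: service 192 + fixed 153 = 345
{Wirral, Milton, Tring, Galt, Upton, Elton}: Pell→Milton 3·14=42, Vance→Elton 2·11=22, Dover→Elton 3·15=45, Orton→Wirral 2·21=42. Service 151; fixed 453; total 604.
No other subset beats 276.

Open Wirral and Milton; minimum total cost 276.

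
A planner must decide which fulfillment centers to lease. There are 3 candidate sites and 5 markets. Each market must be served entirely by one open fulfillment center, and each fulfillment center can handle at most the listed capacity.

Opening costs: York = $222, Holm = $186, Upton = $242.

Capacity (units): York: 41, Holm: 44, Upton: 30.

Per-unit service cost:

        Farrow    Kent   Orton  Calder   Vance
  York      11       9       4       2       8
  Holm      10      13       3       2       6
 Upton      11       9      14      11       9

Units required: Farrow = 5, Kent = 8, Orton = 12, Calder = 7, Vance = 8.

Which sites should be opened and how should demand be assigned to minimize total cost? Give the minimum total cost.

Minimum total cost: 438

Open {Holm}: Farrow→Holm 10·5=50, Kent→Holm 13·8=104, Orton→Holm 3·12=36, Calder→Holm 2·7=14, Vance→Holm 6·8=48.
Loads: Holm carries 40/44. Service 252; fixed 186; total 438.
Next best feasible plan costs 475.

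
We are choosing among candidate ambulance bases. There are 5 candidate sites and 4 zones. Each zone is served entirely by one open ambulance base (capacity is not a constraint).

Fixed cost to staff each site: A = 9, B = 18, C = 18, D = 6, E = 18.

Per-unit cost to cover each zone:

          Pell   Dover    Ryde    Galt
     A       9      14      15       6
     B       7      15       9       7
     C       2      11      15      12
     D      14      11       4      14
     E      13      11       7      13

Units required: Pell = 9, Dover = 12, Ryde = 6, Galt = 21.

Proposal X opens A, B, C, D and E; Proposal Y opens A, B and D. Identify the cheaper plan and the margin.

Proposal X: {A, B, C, D, E}: Pell→C 2·9=18, Dover→C 11·12=132, Ryde→D 4·6=24, Galt→A 6·21=126. Service 300; fixed 69; total 369.
Proposal Y: {A, B, D}: Pell→B 7·9=63, Dover→D 11·12=132, Ryde→D 4·6=24, Galt→A 6·21=126. Service 345; fixed 33; total 378.
Difference: |369 − 378| = 9.

Proposal X is cheaper by 9.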